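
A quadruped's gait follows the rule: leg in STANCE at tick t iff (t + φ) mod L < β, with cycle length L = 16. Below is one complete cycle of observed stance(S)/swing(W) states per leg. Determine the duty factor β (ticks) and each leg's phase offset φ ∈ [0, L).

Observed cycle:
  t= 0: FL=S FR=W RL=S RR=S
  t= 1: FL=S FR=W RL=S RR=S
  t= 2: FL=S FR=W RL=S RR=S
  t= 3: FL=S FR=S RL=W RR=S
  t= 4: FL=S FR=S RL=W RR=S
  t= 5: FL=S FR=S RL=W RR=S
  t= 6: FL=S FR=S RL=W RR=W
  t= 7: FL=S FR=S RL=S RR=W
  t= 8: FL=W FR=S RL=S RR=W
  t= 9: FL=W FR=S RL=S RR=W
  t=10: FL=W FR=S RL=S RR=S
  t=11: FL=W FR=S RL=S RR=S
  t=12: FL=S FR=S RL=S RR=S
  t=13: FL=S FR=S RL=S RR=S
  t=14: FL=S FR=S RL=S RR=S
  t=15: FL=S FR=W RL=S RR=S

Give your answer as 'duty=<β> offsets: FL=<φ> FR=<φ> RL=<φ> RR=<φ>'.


duty=12 offsets: FL=4 FR=13 RL=9 RR=6

duty β = stance ticks per leg = 12
FL: stance ticks = 12; W→S at t=12 → φ=4
FR: stance ticks = 12; W→S at t=3 → φ=13
RL: stance ticks = 12; W→S at t=7 → φ=9
RR: stance ticks = 12; W→S at t=10 → φ=6


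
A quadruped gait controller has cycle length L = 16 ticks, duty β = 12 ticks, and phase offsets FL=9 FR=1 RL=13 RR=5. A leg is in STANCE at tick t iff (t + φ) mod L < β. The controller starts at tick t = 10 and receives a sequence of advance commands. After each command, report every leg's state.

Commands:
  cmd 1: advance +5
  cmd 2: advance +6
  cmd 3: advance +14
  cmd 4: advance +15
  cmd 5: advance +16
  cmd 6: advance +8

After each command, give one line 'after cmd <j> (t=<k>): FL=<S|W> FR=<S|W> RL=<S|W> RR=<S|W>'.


after cmd 1 (t=15): FL=S FR=S RL=W RR=S
after cmd 2 (t=21): FL=W FR=S RL=S RR=S
after cmd 3 (t=35): FL=W FR=S RL=S RR=S
after cmd 4 (t=50): FL=S FR=S RL=W RR=S
after cmd 5 (t=66): FL=S FR=S RL=W RR=S
after cmd 6 (t=74): FL=S FR=S RL=S RR=W

start t=10: FL=S FR=S RL=S RR=W
cmd 1: advance +5 → t=15, phase=(8,0,12,4) → FL=S FR=S RL=W RR=S
cmd 2: advance +6 → t=21, phase=(14,6,2,10) → FL=W FR=S RL=S RR=S
cmd 3: advance +14 → t=35, phase=(12,4,0,8) → FL=W FR=S RL=S RR=S
cmd 4: advance +15 → t=50, phase=(11,3,15,7) → FL=S FR=S RL=W RR=S
cmd 5: advance +16 → t=66, phase=(11,3,15,7) → FL=S FR=S RL=W RR=S
cmd 6: advance +8 → t=74, phase=(3,11,7,15) → FL=S FR=S RL=S RR=W


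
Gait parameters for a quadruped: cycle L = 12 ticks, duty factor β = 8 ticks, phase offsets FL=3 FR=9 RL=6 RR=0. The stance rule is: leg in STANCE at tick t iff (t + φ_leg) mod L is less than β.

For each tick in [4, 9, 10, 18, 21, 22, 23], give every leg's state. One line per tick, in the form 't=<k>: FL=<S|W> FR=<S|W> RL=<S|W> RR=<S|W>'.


t=4: FL=S FR=S RL=W RR=S
t=9: FL=S FR=S RL=S RR=W
t=10: FL=S FR=S RL=S RR=W
t=18: FL=W FR=S RL=S RR=S
t=21: FL=S FR=S RL=S RR=W
t=22: FL=S FR=S RL=S RR=W
t=23: FL=S FR=W RL=S RR=W

t=4: phase=(7,1,10,4) vs β=8 → FL=S FR=S RL=W RR=S
t=9: phase=(0,6,3,9) vs β=8 → FL=S FR=S RL=S RR=W
t=10: phase=(1,7,4,10) vs β=8 → FL=S FR=S RL=S RR=W
t=18: phase=(9,3,0,6) vs β=8 → FL=W FR=S RL=S RR=S
t=21: phase=(0,6,3,9) vs β=8 → FL=S FR=S RL=S RR=W
t=22: phase=(1,7,4,10) vs β=8 → FL=S FR=S RL=S RR=W
t=23: phase=(2,8,5,11) vs β=8 → FL=S FR=W RL=S RR=W


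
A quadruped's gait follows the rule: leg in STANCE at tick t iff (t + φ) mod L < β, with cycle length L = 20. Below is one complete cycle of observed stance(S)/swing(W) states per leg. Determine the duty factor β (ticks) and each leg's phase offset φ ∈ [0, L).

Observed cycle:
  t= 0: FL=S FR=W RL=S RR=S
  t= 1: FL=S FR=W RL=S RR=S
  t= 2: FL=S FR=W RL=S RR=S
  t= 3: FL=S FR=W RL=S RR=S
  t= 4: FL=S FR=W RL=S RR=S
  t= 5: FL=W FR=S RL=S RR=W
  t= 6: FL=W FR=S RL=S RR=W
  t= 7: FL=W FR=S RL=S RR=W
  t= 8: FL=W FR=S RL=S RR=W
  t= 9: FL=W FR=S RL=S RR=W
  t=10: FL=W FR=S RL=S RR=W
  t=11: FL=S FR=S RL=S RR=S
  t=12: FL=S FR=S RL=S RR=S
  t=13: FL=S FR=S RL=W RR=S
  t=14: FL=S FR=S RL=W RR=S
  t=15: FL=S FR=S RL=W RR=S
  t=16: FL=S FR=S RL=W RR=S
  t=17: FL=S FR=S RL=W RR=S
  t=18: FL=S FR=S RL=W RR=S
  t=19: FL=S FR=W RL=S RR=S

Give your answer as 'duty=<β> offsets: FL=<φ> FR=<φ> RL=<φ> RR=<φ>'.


duty β = stance ticks per leg = 14
FL: stance ticks = 14; W→S at t=11 → φ=9
FR: stance ticks = 14; W→S at t=5 → φ=15
RL: stance ticks = 14; W→S at t=19 → φ=1
RR: stance ticks = 14; W→S at t=11 → φ=9

duty=14 offsets: FL=9 FR=15 RL=1 RR=9


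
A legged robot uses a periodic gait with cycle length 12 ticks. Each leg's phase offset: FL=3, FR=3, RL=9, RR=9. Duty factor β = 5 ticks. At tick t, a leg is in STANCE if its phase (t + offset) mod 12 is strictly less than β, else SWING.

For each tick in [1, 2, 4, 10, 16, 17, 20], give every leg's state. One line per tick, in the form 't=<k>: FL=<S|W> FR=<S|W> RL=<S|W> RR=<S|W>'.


t=1: phase=(4,4,10,10) vs β=5 → FL=S FR=S RL=W RR=W
t=2: phase=(5,5,11,11) vs β=5 → FL=W FR=W RL=W RR=W
t=4: phase=(7,7,1,1) vs β=5 → FL=W FR=W RL=S RR=S
t=10: phase=(1,1,7,7) vs β=5 → FL=S FR=S RL=W RR=W
t=16: phase=(7,7,1,1) vs β=5 → FL=W FR=W RL=S RR=S
t=17: phase=(8,8,2,2) vs β=5 → FL=W FR=W RL=S RR=S
t=20: phase=(11,11,5,5) vs β=5 → FL=W FR=W RL=W RR=W

t=1: FL=S FR=S RL=W RR=W
t=2: FL=W FR=W RL=W RR=W
t=4: FL=W FR=W RL=S RR=S
t=10: FL=S FR=S RL=W RR=W
t=16: FL=W FR=W RL=S RR=S
t=17: FL=W FR=W RL=S RR=S
t=20: FL=W FR=W RL=W RR=W


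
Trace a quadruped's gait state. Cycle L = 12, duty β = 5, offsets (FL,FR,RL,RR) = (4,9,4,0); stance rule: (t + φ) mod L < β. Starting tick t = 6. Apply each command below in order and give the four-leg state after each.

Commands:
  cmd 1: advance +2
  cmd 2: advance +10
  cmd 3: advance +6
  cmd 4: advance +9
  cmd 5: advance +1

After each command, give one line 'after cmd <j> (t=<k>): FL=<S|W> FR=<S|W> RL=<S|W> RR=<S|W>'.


after cmd 1 (t=8): FL=S FR=W RL=S RR=W
after cmd 2 (t=18): FL=W FR=S RL=W RR=W
after cmd 3 (t=24): FL=S FR=W RL=S RR=S
after cmd 4 (t=33): FL=S FR=W RL=S RR=W
after cmd 5 (t=34): FL=S FR=W RL=S RR=W

start t=6: FL=W FR=S RL=W RR=W
cmd 1: advance +2 → t=8, phase=(0,5,0,8) → FL=S FR=W RL=S RR=W
cmd 2: advance +10 → t=18, phase=(10,3,10,6) → FL=W FR=S RL=W RR=W
cmd 3: advance +6 → t=24, phase=(4,9,4,0) → FL=S FR=W RL=S RR=S
cmd 4: advance +9 → t=33, phase=(1,6,1,9) → FL=S FR=W RL=S RR=W
cmd 5: advance +1 → t=34, phase=(2,7,2,10) → FL=S FR=W RL=S RR=W


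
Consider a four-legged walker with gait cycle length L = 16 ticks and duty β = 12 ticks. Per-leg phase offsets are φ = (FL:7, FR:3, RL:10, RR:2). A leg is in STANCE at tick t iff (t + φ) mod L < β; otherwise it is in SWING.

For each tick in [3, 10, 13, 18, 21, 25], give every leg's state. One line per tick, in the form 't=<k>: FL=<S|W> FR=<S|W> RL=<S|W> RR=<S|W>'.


t=3: FL=S FR=S RL=W RR=S
t=10: FL=S FR=W RL=S RR=W
t=13: FL=S FR=S RL=S RR=W
t=18: FL=S FR=S RL=W RR=S
t=21: FL=W FR=S RL=W RR=S
t=25: FL=S FR=W RL=S RR=S

t=3: phase=(10,6,13,5) vs β=12 → FL=S FR=S RL=W RR=S
t=10: phase=(1,13,4,12) vs β=12 → FL=S FR=W RL=S RR=W
t=13: phase=(4,0,7,15) vs β=12 → FL=S FR=S RL=S RR=W
t=18: phase=(9,5,12,4) vs β=12 → FL=S FR=S RL=W RR=S
t=21: phase=(12,8,15,7) vs β=12 → FL=W FR=S RL=W RR=S
t=25: phase=(0,12,3,11) vs β=12 → FL=S FR=W RL=S RR=S


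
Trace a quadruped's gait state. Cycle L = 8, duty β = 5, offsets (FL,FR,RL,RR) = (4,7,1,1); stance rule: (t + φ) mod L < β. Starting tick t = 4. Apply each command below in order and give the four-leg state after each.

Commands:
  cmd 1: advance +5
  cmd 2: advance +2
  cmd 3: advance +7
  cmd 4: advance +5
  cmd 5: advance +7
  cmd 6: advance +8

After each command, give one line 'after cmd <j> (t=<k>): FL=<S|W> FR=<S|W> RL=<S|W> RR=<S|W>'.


start t=4: FL=S FR=S RL=W RR=W
cmd 1: advance +5 → t=9, phase=(5,0,2,2) → FL=W FR=S RL=S RR=S
cmd 2: advance +2 → t=11, phase=(7,2,4,4) → FL=W FR=S RL=S RR=S
cmd 3: advance +7 → t=18, phase=(6,1,3,3) → FL=W FR=S RL=S RR=S
cmd 4: advance +5 → t=23, phase=(3,6,0,0) → FL=S FR=W RL=S RR=S
cmd 5: advance +7 → t=30, phase=(2,5,7,7) → FL=S FR=W RL=W RR=W
cmd 6: advance +8 → t=38, phase=(2,5,7,7) → FL=S FR=W RL=W RR=W

after cmd 1 (t=9): FL=W FR=S RL=S RR=S
after cmd 2 (t=11): FL=W FR=S RL=S RR=S
after cmd 3 (t=18): FL=W FR=S RL=S RR=S
after cmd 4 (t=23): FL=S FR=W RL=S RR=S
after cmd 5 (t=30): FL=S FR=W RL=W RR=W
after cmd 6 (t=38): FL=S FR=W RL=W RR=W


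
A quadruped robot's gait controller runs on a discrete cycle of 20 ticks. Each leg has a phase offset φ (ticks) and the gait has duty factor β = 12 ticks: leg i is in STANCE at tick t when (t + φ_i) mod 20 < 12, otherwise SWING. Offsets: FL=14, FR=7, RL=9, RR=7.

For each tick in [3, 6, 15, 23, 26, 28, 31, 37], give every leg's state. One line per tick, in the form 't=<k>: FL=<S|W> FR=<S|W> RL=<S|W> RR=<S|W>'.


t=3: FL=W FR=S RL=W RR=S
t=6: FL=S FR=W RL=W RR=W
t=15: FL=S FR=S RL=S RR=S
t=23: FL=W FR=S RL=W RR=S
t=26: FL=S FR=W RL=W RR=W
t=28: FL=S FR=W RL=W RR=W
t=31: FL=S FR=W RL=S RR=W
t=37: FL=S FR=S RL=S RR=S

t=3: phase=(17,10,12,10) vs β=12 → FL=W FR=S RL=W RR=S
t=6: phase=(0,13,15,13) vs β=12 → FL=S FR=W RL=W RR=W
t=15: phase=(9,2,4,2) vs β=12 → FL=S FR=S RL=S RR=S
t=23: phase=(17,10,12,10) vs β=12 → FL=W FR=S RL=W RR=S
t=26: phase=(0,13,15,13) vs β=12 → FL=S FR=W RL=W RR=W
t=28: phase=(2,15,17,15) vs β=12 → FL=S FR=W RL=W RR=W
t=31: phase=(5,18,0,18) vs β=12 → FL=S FR=W RL=S RR=W
t=37: phase=(11,4,6,4) vs β=12 → FL=S FR=S RL=S RR=S


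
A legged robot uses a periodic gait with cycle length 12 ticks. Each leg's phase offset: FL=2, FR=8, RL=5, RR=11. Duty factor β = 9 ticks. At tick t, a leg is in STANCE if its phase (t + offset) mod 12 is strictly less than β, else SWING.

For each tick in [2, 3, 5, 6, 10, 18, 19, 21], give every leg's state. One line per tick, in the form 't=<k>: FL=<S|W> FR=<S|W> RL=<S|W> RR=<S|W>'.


t=2: phase=(4,10,7,1) vs β=9 → FL=S FR=W RL=S RR=S
t=3: phase=(5,11,8,2) vs β=9 → FL=S FR=W RL=S RR=S
t=5: phase=(7,1,10,4) vs β=9 → FL=S FR=S RL=W RR=S
t=6: phase=(8,2,11,5) vs β=9 → FL=S FR=S RL=W RR=S
t=10: phase=(0,6,3,9) vs β=9 → FL=S FR=S RL=S RR=W
t=18: phase=(8,2,11,5) vs β=9 → FL=S FR=S RL=W RR=S
t=19: phase=(9,3,0,6) vs β=9 → FL=W FR=S RL=S RR=S
t=21: phase=(11,5,2,8) vs β=9 → FL=W FR=S RL=S RR=S

t=2: FL=S FR=W RL=S RR=S
t=3: FL=S FR=W RL=S RR=S
t=5: FL=S FR=S RL=W RR=S
t=6: FL=S FR=S RL=W RR=S
t=10: FL=S FR=S RL=S RR=W
t=18: FL=S FR=S RL=W RR=S
t=19: FL=W FR=S RL=S RR=S
t=21: FL=W FR=S RL=S RR=S


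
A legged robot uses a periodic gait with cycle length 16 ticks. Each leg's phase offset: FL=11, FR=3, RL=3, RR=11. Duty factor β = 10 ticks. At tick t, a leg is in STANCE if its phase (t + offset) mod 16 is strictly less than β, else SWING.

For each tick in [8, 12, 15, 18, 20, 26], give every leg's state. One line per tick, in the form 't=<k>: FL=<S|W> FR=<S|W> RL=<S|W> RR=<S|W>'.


t=8: phase=(3,11,11,3) vs β=10 → FL=S FR=W RL=W RR=S
t=12: phase=(7,15,15,7) vs β=10 → FL=S FR=W RL=W RR=S
t=15: phase=(10,2,2,10) vs β=10 → FL=W FR=S RL=S RR=W
t=18: phase=(13,5,5,13) vs β=10 → FL=W FR=S RL=S RR=W
t=20: phase=(15,7,7,15) vs β=10 → FL=W FR=S RL=S RR=W
t=26: phase=(5,13,13,5) vs β=10 → FL=S FR=W RL=W RR=S

t=8: FL=S FR=W RL=W RR=S
t=12: FL=S FR=W RL=W RR=S
t=15: FL=W FR=S RL=S RR=W
t=18: FL=W FR=S RL=S RR=W
t=20: FL=W FR=S RL=S RR=W
t=26: FL=S FR=W RL=W RR=S


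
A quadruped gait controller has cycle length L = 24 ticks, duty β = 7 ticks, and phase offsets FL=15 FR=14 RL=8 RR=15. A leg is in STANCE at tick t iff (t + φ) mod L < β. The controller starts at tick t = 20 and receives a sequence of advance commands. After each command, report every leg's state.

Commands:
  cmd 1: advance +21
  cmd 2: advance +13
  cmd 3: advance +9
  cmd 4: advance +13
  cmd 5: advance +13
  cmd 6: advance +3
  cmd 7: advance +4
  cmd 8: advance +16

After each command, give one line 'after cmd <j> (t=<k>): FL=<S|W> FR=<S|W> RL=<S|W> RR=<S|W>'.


after cmd 1 (t=41): FL=W FR=W RL=S RR=W
after cmd 2 (t=54): FL=W FR=W RL=W RR=W
after cmd 3 (t=63): FL=S FR=S RL=W RR=S
after cmd 4 (t=76): FL=W FR=W RL=W RR=W
after cmd 5 (t=89): FL=W FR=W RL=S RR=W
after cmd 6 (t=92): FL=W FR=W RL=S RR=W
after cmd 7 (t=96): FL=W FR=W RL=W RR=W
after cmd 8 (t=112): FL=W FR=S RL=S RR=W

start t=20: FL=W FR=W RL=S RR=W
cmd 1: advance +21 → t=41, phase=(8,7,1,8) → FL=W FR=W RL=S RR=W
cmd 2: advance +13 → t=54, phase=(21,20,14,21) → FL=W FR=W RL=W RR=W
cmd 3: advance +9 → t=63, phase=(6,5,23,6) → FL=S FR=S RL=W RR=S
cmd 4: advance +13 → t=76, phase=(19,18,12,19) → FL=W FR=W RL=W RR=W
cmd 5: advance +13 → t=89, phase=(8,7,1,8) → FL=W FR=W RL=S RR=W
cmd 6: advance +3 → t=92, phase=(11,10,4,11) → FL=W FR=W RL=S RR=W
cmd 7: advance +4 → t=96, phase=(15,14,8,15) → FL=W FR=W RL=W RR=W
cmd 8: advance +16 → t=112, phase=(7,6,0,7) → FL=W FR=S RL=S RR=W


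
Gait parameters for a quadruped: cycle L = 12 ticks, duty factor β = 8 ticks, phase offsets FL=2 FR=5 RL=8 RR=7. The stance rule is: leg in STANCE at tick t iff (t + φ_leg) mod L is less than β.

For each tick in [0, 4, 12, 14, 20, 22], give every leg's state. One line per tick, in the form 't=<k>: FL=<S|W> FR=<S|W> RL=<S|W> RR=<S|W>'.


t=0: phase=(2,5,8,7) vs β=8 → FL=S FR=S RL=W RR=S
t=4: phase=(6,9,0,11) vs β=8 → FL=S FR=W RL=S RR=W
t=12: phase=(2,5,8,7) vs β=8 → FL=S FR=S RL=W RR=S
t=14: phase=(4,7,10,9) vs β=8 → FL=S FR=S RL=W RR=W
t=20: phase=(10,1,4,3) vs β=8 → FL=W FR=S RL=S RR=S
t=22: phase=(0,3,6,5) vs β=8 → FL=S FR=S RL=S RR=S

t=0: FL=S FR=S RL=W RR=S
t=4: FL=S FR=W RL=S RR=W
t=12: FL=S FR=S RL=W RR=S
t=14: FL=S FR=S RL=W RR=W
t=20: FL=W FR=S RL=S RR=S
t=22: FL=S FR=S RL=S RR=S


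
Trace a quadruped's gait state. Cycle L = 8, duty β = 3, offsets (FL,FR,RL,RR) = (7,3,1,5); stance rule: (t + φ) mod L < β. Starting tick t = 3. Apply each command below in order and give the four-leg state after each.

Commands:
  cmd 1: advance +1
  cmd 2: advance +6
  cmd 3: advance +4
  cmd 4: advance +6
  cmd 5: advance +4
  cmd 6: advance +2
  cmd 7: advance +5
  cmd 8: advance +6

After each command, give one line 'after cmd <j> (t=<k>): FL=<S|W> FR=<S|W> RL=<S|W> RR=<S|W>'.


start t=3: FL=S FR=W RL=W RR=S
cmd 1: advance +1 → t=4, phase=(3,7,5,1) → FL=W FR=W RL=W RR=S
cmd 2: advance +6 → t=10, phase=(1,5,3,7) → FL=S FR=W RL=W RR=W
cmd 3: advance +4 → t=14, phase=(5,1,7,3) → FL=W FR=S RL=W RR=W
cmd 4: advance +6 → t=20, phase=(3,7,5,1) → FL=W FR=W RL=W RR=S
cmd 5: advance +4 → t=24, phase=(7,3,1,5) → FL=W FR=W RL=S RR=W
cmd 6: advance +2 → t=26, phase=(1,5,3,7) → FL=S FR=W RL=W RR=W
cmd 7: advance +5 → t=31, phase=(6,2,0,4) → FL=W FR=S RL=S RR=W
cmd 8: advance +6 → t=37, phase=(4,0,6,2) → FL=W FR=S RL=W RR=S

after cmd 1 (t=4): FL=W FR=W RL=W RR=S
after cmd 2 (t=10): FL=S FR=W RL=W RR=W
after cmd 3 (t=14): FL=W FR=S RL=W RR=W
after cmd 4 (t=20): FL=W FR=W RL=W RR=S
after cmd 5 (t=24): FL=W FR=W RL=S RR=W
after cmd 6 (t=26): FL=S FR=W RL=W RR=W
after cmd 7 (t=31): FL=W FR=S RL=S RR=W
after cmd 8 (t=37): FL=W FR=S RL=W RR=S


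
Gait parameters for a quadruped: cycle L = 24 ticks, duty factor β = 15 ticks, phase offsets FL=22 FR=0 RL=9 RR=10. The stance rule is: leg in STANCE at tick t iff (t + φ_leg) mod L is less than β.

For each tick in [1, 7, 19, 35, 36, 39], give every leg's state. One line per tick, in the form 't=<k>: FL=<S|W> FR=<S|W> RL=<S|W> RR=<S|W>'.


t=1: phase=(23,1,10,11) vs β=15 → FL=W FR=S RL=S RR=S
t=7: phase=(5,7,16,17) vs β=15 → FL=S FR=S RL=W RR=W
t=19: phase=(17,19,4,5) vs β=15 → FL=W FR=W RL=S RR=S
t=35: phase=(9,11,20,21) vs β=15 → FL=S FR=S RL=W RR=W
t=36: phase=(10,12,21,22) vs β=15 → FL=S FR=S RL=W RR=W
t=39: phase=(13,15,0,1) vs β=15 → FL=S FR=W RL=S RR=S

t=1: FL=W FR=S RL=S RR=S
t=7: FL=S FR=S RL=W RR=W
t=19: FL=W FR=W RL=S RR=S
t=35: FL=S FR=S RL=W RR=W
t=36: FL=S FR=S RL=W RR=W
t=39: FL=S FR=W RL=S RR=S


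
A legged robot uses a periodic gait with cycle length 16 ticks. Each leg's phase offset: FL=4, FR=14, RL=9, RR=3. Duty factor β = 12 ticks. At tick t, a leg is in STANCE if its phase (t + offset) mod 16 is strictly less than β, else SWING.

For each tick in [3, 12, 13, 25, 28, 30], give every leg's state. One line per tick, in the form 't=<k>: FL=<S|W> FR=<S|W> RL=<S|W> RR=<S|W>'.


t=3: FL=S FR=S RL=W RR=S
t=12: FL=S FR=S RL=S RR=W
t=13: FL=S FR=S RL=S RR=S
t=25: FL=W FR=S RL=S RR=W
t=28: FL=S FR=S RL=S RR=W
t=30: FL=S FR=W RL=S RR=S

t=3: phase=(7,1,12,6) vs β=12 → FL=S FR=S RL=W RR=S
t=12: phase=(0,10,5,15) vs β=12 → FL=S FR=S RL=S RR=W
t=13: phase=(1,11,6,0) vs β=12 → FL=S FR=S RL=S RR=S
t=25: phase=(13,7,2,12) vs β=12 → FL=W FR=S RL=S RR=W
t=28: phase=(0,10,5,15) vs β=12 → FL=S FR=S RL=S RR=W
t=30: phase=(2,12,7,1) vs β=12 → FL=S FR=W RL=S RR=S


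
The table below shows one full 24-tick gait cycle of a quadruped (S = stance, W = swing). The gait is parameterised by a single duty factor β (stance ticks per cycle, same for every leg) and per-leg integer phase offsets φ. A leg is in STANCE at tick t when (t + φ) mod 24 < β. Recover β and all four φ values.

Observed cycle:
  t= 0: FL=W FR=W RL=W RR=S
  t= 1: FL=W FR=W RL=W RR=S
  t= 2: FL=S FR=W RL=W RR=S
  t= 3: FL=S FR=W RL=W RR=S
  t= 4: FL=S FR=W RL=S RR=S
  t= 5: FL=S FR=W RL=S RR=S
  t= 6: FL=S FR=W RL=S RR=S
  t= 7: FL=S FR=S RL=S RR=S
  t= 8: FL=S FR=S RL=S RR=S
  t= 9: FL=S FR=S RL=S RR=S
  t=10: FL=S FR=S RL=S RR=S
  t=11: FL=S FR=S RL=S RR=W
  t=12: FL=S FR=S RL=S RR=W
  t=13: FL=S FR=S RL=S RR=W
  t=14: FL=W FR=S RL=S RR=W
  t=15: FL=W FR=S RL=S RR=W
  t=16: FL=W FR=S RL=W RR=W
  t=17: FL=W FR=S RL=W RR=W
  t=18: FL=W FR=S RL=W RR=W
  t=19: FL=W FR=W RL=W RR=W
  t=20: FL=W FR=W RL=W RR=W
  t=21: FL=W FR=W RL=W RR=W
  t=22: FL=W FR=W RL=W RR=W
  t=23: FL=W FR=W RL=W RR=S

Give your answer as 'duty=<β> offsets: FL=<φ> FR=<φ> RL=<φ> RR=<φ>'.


duty=12 offsets: FL=22 FR=17 RL=20 RR=1

duty β = stance ticks per leg = 12
FL: stance ticks = 12; W→S at t=2 → φ=22
FR: stance ticks = 12; W→S at t=7 → φ=17
RL: stance ticks = 12; W→S at t=4 → φ=20
RR: stance ticks = 12; W→S at t=23 → φ=1


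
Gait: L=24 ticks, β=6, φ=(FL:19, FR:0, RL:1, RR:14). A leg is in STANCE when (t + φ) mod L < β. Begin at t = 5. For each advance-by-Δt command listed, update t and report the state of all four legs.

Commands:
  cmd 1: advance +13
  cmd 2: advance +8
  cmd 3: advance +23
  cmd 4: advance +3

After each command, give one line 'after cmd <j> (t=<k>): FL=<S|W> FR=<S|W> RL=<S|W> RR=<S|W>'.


after cmd 1 (t=18): FL=W FR=W RL=W RR=W
after cmd 2 (t=26): FL=W FR=S RL=S RR=W
after cmd 3 (t=49): FL=W FR=S RL=S RR=W
after cmd 4 (t=52): FL=W FR=S RL=S RR=W

start t=5: FL=S FR=S RL=W RR=W
cmd 1: advance +13 → t=18, phase=(13,18,19,8) → FL=W FR=W RL=W RR=W
cmd 2: advance +8 → t=26, phase=(21,2,3,16) → FL=W FR=S RL=S RR=W
cmd 3: advance +23 → t=49, phase=(20,1,2,15) → FL=W FR=S RL=S RR=W
cmd 4: advance +3 → t=52, phase=(23,4,5,18) → FL=W FR=S RL=S RR=W


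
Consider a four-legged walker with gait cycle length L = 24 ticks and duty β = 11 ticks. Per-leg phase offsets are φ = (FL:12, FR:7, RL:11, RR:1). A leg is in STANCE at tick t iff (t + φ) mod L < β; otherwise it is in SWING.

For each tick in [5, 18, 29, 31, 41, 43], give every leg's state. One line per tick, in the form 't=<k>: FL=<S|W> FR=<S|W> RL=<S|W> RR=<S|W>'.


t=5: FL=W FR=W RL=W RR=S
t=18: FL=S FR=S RL=S RR=W
t=29: FL=W FR=W RL=W RR=S
t=31: FL=W FR=W RL=W RR=S
t=41: FL=S FR=S RL=S RR=W
t=43: FL=S FR=S RL=S RR=W

t=5: phase=(17,12,16,6) vs β=11 → FL=W FR=W RL=W RR=S
t=18: phase=(6,1,5,19) vs β=11 → FL=S FR=S RL=S RR=W
t=29: phase=(17,12,16,6) vs β=11 → FL=W FR=W RL=W RR=S
t=31: phase=(19,14,18,8) vs β=11 → FL=W FR=W RL=W RR=S
t=41: phase=(5,0,4,18) vs β=11 → FL=S FR=S RL=S RR=W
t=43: phase=(7,2,6,20) vs β=11 → FL=S FR=S RL=S RR=W


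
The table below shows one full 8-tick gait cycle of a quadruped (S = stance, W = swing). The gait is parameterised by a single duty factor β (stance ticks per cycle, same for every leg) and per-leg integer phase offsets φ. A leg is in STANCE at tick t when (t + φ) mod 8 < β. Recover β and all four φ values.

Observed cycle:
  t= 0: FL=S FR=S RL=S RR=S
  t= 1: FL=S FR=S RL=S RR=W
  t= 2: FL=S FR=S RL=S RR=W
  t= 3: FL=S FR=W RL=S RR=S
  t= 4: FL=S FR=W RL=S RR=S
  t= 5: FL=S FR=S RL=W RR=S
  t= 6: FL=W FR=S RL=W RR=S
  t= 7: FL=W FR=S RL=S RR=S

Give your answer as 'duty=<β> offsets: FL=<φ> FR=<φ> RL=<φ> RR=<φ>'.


duty β = stance ticks per leg = 6
FL: stance ticks = 6; W→S at t=0 → φ=0
FR: stance ticks = 6; W→S at t=5 → φ=3
RL: stance ticks = 6; W→S at t=7 → φ=1
RR: stance ticks = 6; W→S at t=3 → φ=5

duty=6 offsets: FL=0 FR=3 RL=1 RR=5


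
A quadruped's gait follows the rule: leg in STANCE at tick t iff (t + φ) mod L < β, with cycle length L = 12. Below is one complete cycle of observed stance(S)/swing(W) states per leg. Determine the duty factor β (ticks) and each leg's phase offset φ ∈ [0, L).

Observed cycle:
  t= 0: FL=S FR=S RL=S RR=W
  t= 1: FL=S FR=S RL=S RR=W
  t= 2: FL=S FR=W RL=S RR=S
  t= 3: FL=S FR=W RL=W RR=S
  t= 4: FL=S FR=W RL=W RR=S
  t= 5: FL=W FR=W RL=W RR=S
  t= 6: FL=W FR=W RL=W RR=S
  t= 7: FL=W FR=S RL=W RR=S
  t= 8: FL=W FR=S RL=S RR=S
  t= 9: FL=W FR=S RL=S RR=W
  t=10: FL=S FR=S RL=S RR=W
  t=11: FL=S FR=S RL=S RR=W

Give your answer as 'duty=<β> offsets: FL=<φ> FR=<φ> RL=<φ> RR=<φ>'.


duty=7 offsets: FL=2 FR=5 RL=4 RR=10

duty β = stance ticks per leg = 7
FL: stance ticks = 7; W→S at t=10 → φ=2
FR: stance ticks = 7; W→S at t=7 → φ=5
RL: stance ticks = 7; W→S at t=8 → φ=4
RR: stance ticks = 7; W→S at t=2 → φ=10


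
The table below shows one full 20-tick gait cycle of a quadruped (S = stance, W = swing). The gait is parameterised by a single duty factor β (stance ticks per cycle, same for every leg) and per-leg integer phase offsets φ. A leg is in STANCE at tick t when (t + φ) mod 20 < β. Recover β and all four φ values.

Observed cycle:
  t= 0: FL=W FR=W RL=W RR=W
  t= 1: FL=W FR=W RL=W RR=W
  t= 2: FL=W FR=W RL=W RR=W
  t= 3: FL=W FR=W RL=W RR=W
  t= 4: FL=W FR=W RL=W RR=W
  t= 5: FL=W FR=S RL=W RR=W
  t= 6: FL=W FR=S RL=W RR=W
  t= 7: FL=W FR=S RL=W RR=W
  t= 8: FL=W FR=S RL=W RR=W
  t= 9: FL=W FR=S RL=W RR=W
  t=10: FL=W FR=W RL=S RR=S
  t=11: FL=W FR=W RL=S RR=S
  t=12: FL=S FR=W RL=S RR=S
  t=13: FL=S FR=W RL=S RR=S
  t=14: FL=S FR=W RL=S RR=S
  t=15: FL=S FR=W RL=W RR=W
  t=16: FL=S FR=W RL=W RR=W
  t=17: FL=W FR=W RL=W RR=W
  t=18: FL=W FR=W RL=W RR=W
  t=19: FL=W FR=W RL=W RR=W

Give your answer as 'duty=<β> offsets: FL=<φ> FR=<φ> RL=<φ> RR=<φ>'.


duty=5 offsets: FL=8 FR=15 RL=10 RR=10

duty β = stance ticks per leg = 5
FL: stance ticks = 5; W→S at t=12 → φ=8
FR: stance ticks = 5; W→S at t=5 → φ=15
RL: stance ticks = 5; W→S at t=10 → φ=10
RR: stance ticks = 5; W→S at t=10 → φ=10


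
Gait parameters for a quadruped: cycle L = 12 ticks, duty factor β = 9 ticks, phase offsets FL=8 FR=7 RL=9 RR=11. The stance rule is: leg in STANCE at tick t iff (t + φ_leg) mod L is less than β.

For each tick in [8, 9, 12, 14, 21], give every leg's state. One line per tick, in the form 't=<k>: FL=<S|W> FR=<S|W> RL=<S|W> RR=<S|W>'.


t=8: phase=(4,3,5,7) vs β=9 → FL=S FR=S RL=S RR=S
t=9: phase=(5,4,6,8) vs β=9 → FL=S FR=S RL=S RR=S
t=12: phase=(8,7,9,11) vs β=9 → FL=S FR=S RL=W RR=W
t=14: phase=(10,9,11,1) vs β=9 → FL=W FR=W RL=W RR=S
t=21: phase=(5,4,6,8) vs β=9 → FL=S FR=S RL=S RR=S

t=8: FL=S FR=S RL=S RR=S
t=9: FL=S FR=S RL=S RR=S
t=12: FL=S FR=S RL=W RR=W
t=14: FL=W FR=W RL=W RR=S
t=21: FL=S FR=S RL=S RR=S


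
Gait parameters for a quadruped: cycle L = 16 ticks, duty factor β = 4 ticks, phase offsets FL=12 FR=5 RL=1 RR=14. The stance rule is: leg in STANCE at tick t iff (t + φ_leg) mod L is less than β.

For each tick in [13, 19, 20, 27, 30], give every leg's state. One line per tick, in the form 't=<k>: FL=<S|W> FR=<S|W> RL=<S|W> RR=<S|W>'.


t=13: phase=(9,2,14,11) vs β=4 → FL=W FR=S RL=W RR=W
t=19: phase=(15,8,4,1) vs β=4 → FL=W FR=W RL=W RR=S
t=20: phase=(0,9,5,2) vs β=4 → FL=S FR=W RL=W RR=S
t=27: phase=(7,0,12,9) vs β=4 → FL=W FR=S RL=W RR=W
t=30: phase=(10,3,15,12) vs β=4 → FL=W FR=S RL=W RR=W

t=13: FL=W FR=S RL=W RR=W
t=19: FL=W FR=W RL=W RR=S
t=20: FL=S FR=W RL=W RR=S
t=27: FL=W FR=S RL=W RR=W
t=30: FL=W FR=S RL=W RR=W


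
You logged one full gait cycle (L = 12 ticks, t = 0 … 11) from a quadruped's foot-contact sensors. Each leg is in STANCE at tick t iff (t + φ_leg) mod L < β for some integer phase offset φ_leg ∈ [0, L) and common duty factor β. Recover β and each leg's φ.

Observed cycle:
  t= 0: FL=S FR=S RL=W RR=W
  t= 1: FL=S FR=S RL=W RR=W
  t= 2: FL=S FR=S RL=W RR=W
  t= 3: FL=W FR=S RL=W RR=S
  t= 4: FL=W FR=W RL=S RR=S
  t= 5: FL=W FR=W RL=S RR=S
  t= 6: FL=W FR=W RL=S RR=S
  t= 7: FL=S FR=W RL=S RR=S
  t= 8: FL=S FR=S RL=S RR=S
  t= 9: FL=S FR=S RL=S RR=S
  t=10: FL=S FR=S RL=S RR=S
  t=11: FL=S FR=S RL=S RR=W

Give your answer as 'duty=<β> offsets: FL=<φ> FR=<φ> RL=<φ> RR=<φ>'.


duty=8 offsets: FL=5 FR=4 RL=8 RR=9

duty β = stance ticks per leg = 8
FL: stance ticks = 8; W→S at t=7 → φ=5
FR: stance ticks = 8; W→S at t=8 → φ=4
RL: stance ticks = 8; W→S at t=4 → φ=8
RR: stance ticks = 8; W→S at t=3 → φ=9


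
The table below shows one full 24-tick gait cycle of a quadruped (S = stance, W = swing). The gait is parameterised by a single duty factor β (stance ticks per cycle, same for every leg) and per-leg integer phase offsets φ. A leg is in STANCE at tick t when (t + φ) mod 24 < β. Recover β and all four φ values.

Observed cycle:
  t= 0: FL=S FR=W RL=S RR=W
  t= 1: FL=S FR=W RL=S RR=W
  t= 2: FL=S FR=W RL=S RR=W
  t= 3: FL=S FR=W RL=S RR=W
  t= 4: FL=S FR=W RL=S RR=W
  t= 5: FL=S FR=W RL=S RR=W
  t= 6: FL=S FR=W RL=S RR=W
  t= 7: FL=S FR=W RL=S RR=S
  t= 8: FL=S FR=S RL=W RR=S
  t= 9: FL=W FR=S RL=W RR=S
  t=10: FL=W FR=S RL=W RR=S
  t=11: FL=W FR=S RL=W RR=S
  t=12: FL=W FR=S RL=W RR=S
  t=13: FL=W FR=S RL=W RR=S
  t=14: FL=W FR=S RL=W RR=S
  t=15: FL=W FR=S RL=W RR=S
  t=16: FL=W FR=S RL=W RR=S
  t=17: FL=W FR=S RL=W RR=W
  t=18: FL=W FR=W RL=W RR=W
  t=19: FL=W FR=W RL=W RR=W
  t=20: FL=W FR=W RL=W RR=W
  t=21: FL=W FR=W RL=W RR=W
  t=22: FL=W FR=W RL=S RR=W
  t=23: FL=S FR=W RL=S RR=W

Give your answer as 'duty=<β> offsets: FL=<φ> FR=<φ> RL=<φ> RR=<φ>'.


duty=10 offsets: FL=1 FR=16 RL=2 RR=17

duty β = stance ticks per leg = 10
FL: stance ticks = 10; W→S at t=23 → φ=1
FR: stance ticks = 10; W→S at t=8 → φ=16
RL: stance ticks = 10; W→S at t=22 → φ=2
RR: stance ticks = 10; W→S at t=7 → φ=17


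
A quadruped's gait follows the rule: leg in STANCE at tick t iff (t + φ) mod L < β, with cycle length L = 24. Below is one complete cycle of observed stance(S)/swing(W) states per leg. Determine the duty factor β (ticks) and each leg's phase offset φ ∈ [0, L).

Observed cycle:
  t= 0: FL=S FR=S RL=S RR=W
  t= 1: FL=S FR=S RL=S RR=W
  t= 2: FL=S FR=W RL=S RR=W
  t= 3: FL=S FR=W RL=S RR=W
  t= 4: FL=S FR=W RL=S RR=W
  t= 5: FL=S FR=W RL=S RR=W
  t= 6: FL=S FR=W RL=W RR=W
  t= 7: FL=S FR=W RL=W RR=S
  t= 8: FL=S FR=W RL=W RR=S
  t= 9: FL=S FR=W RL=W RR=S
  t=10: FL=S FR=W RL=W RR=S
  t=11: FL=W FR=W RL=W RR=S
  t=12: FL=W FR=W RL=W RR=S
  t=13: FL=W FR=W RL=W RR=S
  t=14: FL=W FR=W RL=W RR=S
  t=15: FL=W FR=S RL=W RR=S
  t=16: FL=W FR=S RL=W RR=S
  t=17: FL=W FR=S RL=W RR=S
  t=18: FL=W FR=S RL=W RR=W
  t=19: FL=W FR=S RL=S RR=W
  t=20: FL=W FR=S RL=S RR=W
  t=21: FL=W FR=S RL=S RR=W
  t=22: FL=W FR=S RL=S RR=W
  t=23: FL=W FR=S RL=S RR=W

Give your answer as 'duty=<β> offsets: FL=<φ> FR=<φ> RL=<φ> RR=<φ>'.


duty=11 offsets: FL=0 FR=9 RL=5 RR=17

duty β = stance ticks per leg = 11
FL: stance ticks = 11; W→S at t=0 → φ=0
FR: stance ticks = 11; W→S at t=15 → φ=9
RL: stance ticks = 11; W→S at t=19 → φ=5
RR: stance ticks = 11; W→S at t=7 → φ=17


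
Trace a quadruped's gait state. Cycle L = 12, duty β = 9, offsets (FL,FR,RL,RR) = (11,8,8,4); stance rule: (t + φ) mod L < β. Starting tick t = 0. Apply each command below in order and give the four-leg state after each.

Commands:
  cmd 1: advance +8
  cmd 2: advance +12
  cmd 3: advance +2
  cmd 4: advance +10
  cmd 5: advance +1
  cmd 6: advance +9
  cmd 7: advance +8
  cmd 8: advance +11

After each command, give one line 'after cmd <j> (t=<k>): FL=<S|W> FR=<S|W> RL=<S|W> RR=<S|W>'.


after cmd 1 (t=8): FL=S FR=S RL=S RR=S
after cmd 2 (t=20): FL=S FR=S RL=S RR=S
after cmd 3 (t=22): FL=W FR=S RL=S RR=S
after cmd 4 (t=32): FL=S FR=S RL=S RR=S
after cmd 5 (t=33): FL=S FR=S RL=S RR=S
after cmd 6 (t=42): FL=S FR=S RL=S RR=W
after cmd 7 (t=50): FL=S FR=W RL=W RR=S
after cmd 8 (t=61): FL=S FR=W RL=W RR=S

start t=0: FL=W FR=S RL=S RR=S
cmd 1: advance +8 → t=8, phase=(7,4,4,0) → FL=S FR=S RL=S RR=S
cmd 2: advance +12 → t=20, phase=(7,4,4,0) → FL=S FR=S RL=S RR=S
cmd 3: advance +2 → t=22, phase=(9,6,6,2) → FL=W FR=S RL=S RR=S
cmd 4: advance +10 → t=32, phase=(7,4,4,0) → FL=S FR=S RL=S RR=S
cmd 5: advance +1 → t=33, phase=(8,5,5,1) → FL=S FR=S RL=S RR=S
cmd 6: advance +9 → t=42, phase=(5,2,2,10) → FL=S FR=S RL=S RR=W
cmd 7: advance +8 → t=50, phase=(1,10,10,6) → FL=S FR=W RL=W RR=S
cmd 8: advance +11 → t=61, phase=(0,9,9,5) → FL=S FR=W RL=W RR=S


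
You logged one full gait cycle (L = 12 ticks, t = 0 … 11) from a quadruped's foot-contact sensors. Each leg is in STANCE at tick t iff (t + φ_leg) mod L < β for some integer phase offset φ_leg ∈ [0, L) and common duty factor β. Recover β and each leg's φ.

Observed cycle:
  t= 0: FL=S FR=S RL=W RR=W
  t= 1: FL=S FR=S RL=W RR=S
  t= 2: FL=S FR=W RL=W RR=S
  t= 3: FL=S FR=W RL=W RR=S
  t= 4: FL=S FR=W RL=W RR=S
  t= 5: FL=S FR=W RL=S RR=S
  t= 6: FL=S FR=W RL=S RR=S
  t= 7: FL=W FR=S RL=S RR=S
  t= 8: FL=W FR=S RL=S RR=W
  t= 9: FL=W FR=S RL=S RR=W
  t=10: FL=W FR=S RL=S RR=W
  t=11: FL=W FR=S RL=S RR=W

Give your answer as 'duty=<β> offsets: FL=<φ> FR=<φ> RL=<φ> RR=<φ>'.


duty=7 offsets: FL=0 FR=5 RL=7 RR=11

duty β = stance ticks per leg = 7
FL: stance ticks = 7; W→S at t=0 → φ=0
FR: stance ticks = 7; W→S at t=7 → φ=5
RL: stance ticks = 7; W→S at t=5 → φ=7
RR: stance ticks = 7; W→S at t=1 → φ=11


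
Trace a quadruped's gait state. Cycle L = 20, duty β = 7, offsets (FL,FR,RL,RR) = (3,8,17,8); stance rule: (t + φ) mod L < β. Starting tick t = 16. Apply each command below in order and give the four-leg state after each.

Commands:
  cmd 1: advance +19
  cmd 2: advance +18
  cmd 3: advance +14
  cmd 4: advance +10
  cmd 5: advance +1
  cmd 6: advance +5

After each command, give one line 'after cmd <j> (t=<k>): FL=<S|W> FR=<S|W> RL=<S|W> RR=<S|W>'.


after cmd 1 (t=35): FL=W FR=S RL=W RR=S
after cmd 2 (t=53): FL=W FR=S RL=W RR=S
after cmd 3 (t=67): FL=W FR=W RL=S RR=W
after cmd 4 (t=77): FL=S FR=S RL=W RR=S
after cmd 5 (t=78): FL=S FR=S RL=W RR=S
after cmd 6 (t=83): FL=S FR=W RL=S RR=W

start t=16: FL=W FR=S RL=W RR=S
cmd 1: advance +19 → t=35, phase=(18,3,12,3) → FL=W FR=S RL=W RR=S
cmd 2: advance +18 → t=53, phase=(16,1,10,1) → FL=W FR=S RL=W RR=S
cmd 3: advance +14 → t=67, phase=(10,15,4,15) → FL=W FR=W RL=S RR=W
cmd 4: advance +10 → t=77, phase=(0,5,14,5) → FL=S FR=S RL=W RR=S
cmd 5: advance +1 → t=78, phase=(1,6,15,6) → FL=S FR=S RL=W RR=S
cmd 6: advance +5 → t=83, phase=(6,11,0,11) → FL=S FR=W RL=S RR=W


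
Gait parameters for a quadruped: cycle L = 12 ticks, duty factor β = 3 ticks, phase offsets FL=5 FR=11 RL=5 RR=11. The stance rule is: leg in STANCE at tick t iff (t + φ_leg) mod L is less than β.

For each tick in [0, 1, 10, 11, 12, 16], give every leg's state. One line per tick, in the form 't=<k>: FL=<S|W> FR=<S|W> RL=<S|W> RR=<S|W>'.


t=0: phase=(5,11,5,11) vs β=3 → FL=W FR=W RL=W RR=W
t=1: phase=(6,0,6,0) vs β=3 → FL=W FR=S RL=W RR=S
t=10: phase=(3,9,3,9) vs β=3 → FL=W FR=W RL=W RR=W
t=11: phase=(4,10,4,10) vs β=3 → FL=W FR=W RL=W RR=W
t=12: phase=(5,11,5,11) vs β=3 → FL=W FR=W RL=W RR=W
t=16: phase=(9,3,9,3) vs β=3 → FL=W FR=W RL=W RR=W

t=0: FL=W FR=W RL=W RR=W
t=1: FL=W FR=S RL=W RR=S
t=10: FL=W FR=W RL=W RR=W
t=11: FL=W FR=W RL=W RR=W
t=12: FL=W FR=W RL=W RR=W
t=16: FL=W FR=W RL=W RR=W


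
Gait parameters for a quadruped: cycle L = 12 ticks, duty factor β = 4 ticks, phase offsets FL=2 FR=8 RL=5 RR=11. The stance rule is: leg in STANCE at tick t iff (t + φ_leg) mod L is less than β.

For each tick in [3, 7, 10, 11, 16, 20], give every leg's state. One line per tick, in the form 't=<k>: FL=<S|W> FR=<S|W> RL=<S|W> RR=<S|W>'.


t=3: phase=(5,11,8,2) vs β=4 → FL=W FR=W RL=W RR=S
t=7: phase=(9,3,0,6) vs β=4 → FL=W FR=S RL=S RR=W
t=10: phase=(0,6,3,9) vs β=4 → FL=S FR=W RL=S RR=W
t=11: phase=(1,7,4,10) vs β=4 → FL=S FR=W RL=W RR=W
t=16: phase=(6,0,9,3) vs β=4 → FL=W FR=S RL=W RR=S
t=20: phase=(10,4,1,7) vs β=4 → FL=W FR=W RL=S RR=W

t=3: FL=W FR=W RL=W RR=S
t=7: FL=W FR=S RL=S RR=W
t=10: FL=S FR=W RL=S RR=W
t=11: FL=S FR=W RL=W RR=W
t=16: FL=W FR=S RL=W RR=S
t=20: FL=W FR=W RL=S RR=W


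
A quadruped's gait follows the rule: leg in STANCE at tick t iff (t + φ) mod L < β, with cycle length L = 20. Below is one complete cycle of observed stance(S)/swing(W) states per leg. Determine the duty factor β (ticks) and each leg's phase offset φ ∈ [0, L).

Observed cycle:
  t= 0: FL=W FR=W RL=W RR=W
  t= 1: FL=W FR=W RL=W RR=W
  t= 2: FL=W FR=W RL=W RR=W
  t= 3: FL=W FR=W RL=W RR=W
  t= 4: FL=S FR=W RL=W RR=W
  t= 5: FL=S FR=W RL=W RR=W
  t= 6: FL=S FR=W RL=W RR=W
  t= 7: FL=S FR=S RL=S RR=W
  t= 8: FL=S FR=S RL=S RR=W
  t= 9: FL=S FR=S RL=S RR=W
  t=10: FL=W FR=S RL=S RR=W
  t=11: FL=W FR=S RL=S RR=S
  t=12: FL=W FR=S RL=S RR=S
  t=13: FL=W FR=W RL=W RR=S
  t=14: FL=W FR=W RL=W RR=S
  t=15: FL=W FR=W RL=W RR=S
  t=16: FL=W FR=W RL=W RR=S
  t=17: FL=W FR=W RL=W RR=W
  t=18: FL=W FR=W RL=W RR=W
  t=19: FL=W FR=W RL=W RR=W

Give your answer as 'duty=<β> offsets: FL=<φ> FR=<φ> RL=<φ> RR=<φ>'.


duty=6 offsets: FL=16 FR=13 RL=13 RR=9

duty β = stance ticks per leg = 6
FL: stance ticks = 6; W→S at t=4 → φ=16
FR: stance ticks = 6; W→S at t=7 → φ=13
RL: stance ticks = 6; W→S at t=7 → φ=13
RR: stance ticks = 6; W→S at t=11 → φ=9


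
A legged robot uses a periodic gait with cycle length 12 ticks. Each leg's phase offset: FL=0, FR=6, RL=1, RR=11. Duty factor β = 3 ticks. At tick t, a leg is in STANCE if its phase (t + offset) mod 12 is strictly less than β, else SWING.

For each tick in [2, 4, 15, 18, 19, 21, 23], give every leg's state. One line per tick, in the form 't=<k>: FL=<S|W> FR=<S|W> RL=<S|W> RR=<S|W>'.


t=2: phase=(2,8,3,1) vs β=3 → FL=S FR=W RL=W RR=S
t=4: phase=(4,10,5,3) vs β=3 → FL=W FR=W RL=W RR=W
t=15: phase=(3,9,4,2) vs β=3 → FL=W FR=W RL=W RR=S
t=18: phase=(6,0,7,5) vs β=3 → FL=W FR=S RL=W RR=W
t=19: phase=(7,1,8,6) vs β=3 → FL=W FR=S RL=W RR=W
t=21: phase=(9,3,10,8) vs β=3 → FL=W FR=W RL=W RR=W
t=23: phase=(11,5,0,10) vs β=3 → FL=W FR=W RL=S RR=W

t=2: FL=S FR=W RL=W RR=S
t=4: FL=W FR=W RL=W RR=W
t=15: FL=W FR=W RL=W RR=S
t=18: FL=W FR=S RL=W RR=W
t=19: FL=W FR=S RL=W RR=W
t=21: FL=W FR=W RL=W RR=W
t=23: FL=W FR=W RL=S RR=W


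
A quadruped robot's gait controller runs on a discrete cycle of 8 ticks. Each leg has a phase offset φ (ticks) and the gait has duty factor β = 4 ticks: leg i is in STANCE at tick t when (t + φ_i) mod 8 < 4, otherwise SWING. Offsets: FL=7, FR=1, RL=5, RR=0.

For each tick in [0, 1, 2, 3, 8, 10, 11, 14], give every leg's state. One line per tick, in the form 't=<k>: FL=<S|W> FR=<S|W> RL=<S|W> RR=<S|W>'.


t=0: FL=W FR=S RL=W RR=S
t=1: FL=S FR=S RL=W RR=S
t=2: FL=S FR=S RL=W RR=S
t=3: FL=S FR=W RL=S RR=S
t=8: FL=W FR=S RL=W RR=S
t=10: FL=S FR=S RL=W RR=S
t=11: FL=S FR=W RL=S RR=S
t=14: FL=W FR=W RL=S RR=W

t=0: phase=(7,1,5,0) vs β=4 → FL=W FR=S RL=W RR=S
t=1: phase=(0,2,6,1) vs β=4 → FL=S FR=S RL=W RR=S
t=2: phase=(1,3,7,2) vs β=4 → FL=S FR=S RL=W RR=S
t=3: phase=(2,4,0,3) vs β=4 → FL=S FR=W RL=S RR=S
t=8: phase=(7,1,5,0) vs β=4 → FL=W FR=S RL=W RR=S
t=10: phase=(1,3,7,2) vs β=4 → FL=S FR=S RL=W RR=S
t=11: phase=(2,4,0,3) vs β=4 → FL=S FR=W RL=S RR=S
t=14: phase=(5,7,3,6) vs β=4 → FL=W FR=W RL=S RR=W


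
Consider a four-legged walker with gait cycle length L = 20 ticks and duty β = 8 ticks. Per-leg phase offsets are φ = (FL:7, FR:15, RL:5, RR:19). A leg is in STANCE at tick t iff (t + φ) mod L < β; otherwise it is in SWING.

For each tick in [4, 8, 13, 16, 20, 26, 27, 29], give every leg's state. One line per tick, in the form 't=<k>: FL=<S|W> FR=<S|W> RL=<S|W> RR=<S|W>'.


t=4: phase=(11,19,9,3) vs β=8 → FL=W FR=W RL=W RR=S
t=8: phase=(15,3,13,7) vs β=8 → FL=W FR=S RL=W RR=S
t=13: phase=(0,8,18,12) vs β=8 → FL=S FR=W RL=W RR=W
t=16: phase=(3,11,1,15) vs β=8 → FL=S FR=W RL=S RR=W
t=20: phase=(7,15,5,19) vs β=8 → FL=S FR=W RL=S RR=W
t=26: phase=(13,1,11,5) vs β=8 → FL=W FR=S RL=W RR=S
t=27: phase=(14,2,12,6) vs β=8 → FL=W FR=S RL=W RR=S
t=29: phase=(16,4,14,8) vs β=8 → FL=W FR=S RL=W RR=W

t=4: FL=W FR=W RL=W RR=S
t=8: FL=W FR=S RL=W RR=S
t=13: FL=S FR=W RL=W RR=W
t=16: FL=S FR=W RL=S RR=W
t=20: FL=S FR=W RL=S RR=W
t=26: FL=W FR=S RL=W RR=S
t=27: FL=W FR=S RL=W RR=S
t=29: FL=W FR=S RL=W RR=W


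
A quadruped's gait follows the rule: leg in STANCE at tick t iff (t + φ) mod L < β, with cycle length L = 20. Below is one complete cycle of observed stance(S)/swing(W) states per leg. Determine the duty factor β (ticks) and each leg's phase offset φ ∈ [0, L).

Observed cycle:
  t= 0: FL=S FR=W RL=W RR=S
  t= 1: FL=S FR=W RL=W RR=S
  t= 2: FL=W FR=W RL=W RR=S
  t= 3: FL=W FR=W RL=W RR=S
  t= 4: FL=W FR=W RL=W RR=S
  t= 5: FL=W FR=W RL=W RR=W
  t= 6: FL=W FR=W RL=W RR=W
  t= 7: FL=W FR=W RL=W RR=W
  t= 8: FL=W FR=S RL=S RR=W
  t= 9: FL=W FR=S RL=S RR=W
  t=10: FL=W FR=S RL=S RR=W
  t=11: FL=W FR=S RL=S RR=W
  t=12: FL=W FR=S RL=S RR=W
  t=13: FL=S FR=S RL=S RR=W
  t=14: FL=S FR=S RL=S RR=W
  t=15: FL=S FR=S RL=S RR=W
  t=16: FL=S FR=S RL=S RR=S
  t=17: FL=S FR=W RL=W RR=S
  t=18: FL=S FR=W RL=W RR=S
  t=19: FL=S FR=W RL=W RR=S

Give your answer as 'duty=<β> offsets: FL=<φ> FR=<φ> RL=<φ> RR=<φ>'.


duty=9 offsets: FL=7 FR=12 RL=12 RR=4

duty β = stance ticks per leg = 9
FL: stance ticks = 9; W→S at t=13 → φ=7
FR: stance ticks = 9; W→S at t=8 → φ=12
RL: stance ticks = 9; W→S at t=8 → φ=12
RR: stance ticks = 9; W→S at t=16 → φ=4


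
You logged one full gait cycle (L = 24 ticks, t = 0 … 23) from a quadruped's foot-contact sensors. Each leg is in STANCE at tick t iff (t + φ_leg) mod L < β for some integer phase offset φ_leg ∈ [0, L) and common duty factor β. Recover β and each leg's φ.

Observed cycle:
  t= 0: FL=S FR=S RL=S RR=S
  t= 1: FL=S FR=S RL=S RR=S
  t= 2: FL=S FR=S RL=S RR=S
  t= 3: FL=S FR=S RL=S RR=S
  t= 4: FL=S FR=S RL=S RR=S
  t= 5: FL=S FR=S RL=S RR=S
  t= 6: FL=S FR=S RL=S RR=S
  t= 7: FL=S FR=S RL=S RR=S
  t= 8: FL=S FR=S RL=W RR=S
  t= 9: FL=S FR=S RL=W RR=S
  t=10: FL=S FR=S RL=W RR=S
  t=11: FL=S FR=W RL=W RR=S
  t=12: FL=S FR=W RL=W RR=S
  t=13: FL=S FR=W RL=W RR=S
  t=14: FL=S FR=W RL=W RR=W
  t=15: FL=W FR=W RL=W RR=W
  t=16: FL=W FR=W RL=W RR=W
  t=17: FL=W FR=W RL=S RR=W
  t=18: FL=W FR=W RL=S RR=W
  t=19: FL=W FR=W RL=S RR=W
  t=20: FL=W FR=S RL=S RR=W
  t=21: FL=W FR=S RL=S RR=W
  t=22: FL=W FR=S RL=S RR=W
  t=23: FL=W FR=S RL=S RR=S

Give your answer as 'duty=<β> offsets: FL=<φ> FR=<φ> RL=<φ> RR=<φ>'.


duty β = stance ticks per leg = 15
FL: stance ticks = 15; W→S at t=0 → φ=0
FR: stance ticks = 15; W→S at t=20 → φ=4
RL: stance ticks = 15; W→S at t=17 → φ=7
RR: stance ticks = 15; W→S at t=23 → φ=1

duty=15 offsets: FL=0 FR=4 RL=7 RR=1


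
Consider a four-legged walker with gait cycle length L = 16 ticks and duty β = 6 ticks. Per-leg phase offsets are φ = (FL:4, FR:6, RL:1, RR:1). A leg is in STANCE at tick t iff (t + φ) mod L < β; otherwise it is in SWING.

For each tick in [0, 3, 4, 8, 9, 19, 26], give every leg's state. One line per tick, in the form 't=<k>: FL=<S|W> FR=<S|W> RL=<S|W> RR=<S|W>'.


t=0: phase=(4,6,1,1) vs β=6 → FL=S FR=W RL=S RR=S
t=3: phase=(7,9,4,4) vs β=6 → FL=W FR=W RL=S RR=S
t=4: phase=(8,10,5,5) vs β=6 → FL=W FR=W RL=S RR=S
t=8: phase=(12,14,9,9) vs β=6 → FL=W FR=W RL=W RR=W
t=9: phase=(13,15,10,10) vs β=6 → FL=W FR=W RL=W RR=W
t=19: phase=(7,9,4,4) vs β=6 → FL=W FR=W RL=S RR=S
t=26: phase=(14,0,11,11) vs β=6 → FL=W FR=S RL=W RR=W

t=0: FL=S FR=W RL=S RR=S
t=3: FL=W FR=W RL=S RR=S
t=4: FL=W FR=W RL=S RR=S
t=8: FL=W FR=W RL=W RR=W
t=9: FL=W FR=W RL=W RR=W
t=19: FL=W FR=W RL=S RR=S
t=26: FL=W FR=S RL=W RR=W
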